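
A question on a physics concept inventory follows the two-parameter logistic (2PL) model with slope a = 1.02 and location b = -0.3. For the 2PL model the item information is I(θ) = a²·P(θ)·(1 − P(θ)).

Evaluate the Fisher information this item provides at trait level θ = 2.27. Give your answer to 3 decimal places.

0.066

P = 1/(1+e^{-2.6214}) = 0.9322
P(1−P) = 0.9322 × 0.0678 = 0.0632
I = a² × P(1−P) = 1.02² × 0.0632 = 0.06573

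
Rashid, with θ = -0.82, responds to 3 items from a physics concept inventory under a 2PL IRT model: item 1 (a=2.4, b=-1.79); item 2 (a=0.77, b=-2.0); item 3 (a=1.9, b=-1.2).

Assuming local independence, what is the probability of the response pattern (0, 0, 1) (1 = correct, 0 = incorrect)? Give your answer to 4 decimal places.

P(θ) = 1 / (1 + exp(−a(θ − b)))
P_1 = 1/(1+e^{-2.3280}) = 0.9112
P_2 = 1/(1+e^{-0.9086}) = 0.7127
P_3 = 1/(1+e^{-0.7220}) = 0.6730
L = (1−P_1) × (1−P_2) × P_3 = 0.0888 × 0.2873 × 0.6730 = 0.01718

0.0172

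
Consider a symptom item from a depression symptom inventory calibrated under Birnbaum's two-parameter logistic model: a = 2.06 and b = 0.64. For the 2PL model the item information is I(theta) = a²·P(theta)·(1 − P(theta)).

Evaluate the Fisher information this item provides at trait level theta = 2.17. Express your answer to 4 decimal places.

0.1669

P = 1/(1+e^{-3.1518}) = 0.9590
P(1−P) = 0.9590 × 0.0410 = 0.0393
I = a² × P(1−P) = 2.06² × 0.0393 = 0.16693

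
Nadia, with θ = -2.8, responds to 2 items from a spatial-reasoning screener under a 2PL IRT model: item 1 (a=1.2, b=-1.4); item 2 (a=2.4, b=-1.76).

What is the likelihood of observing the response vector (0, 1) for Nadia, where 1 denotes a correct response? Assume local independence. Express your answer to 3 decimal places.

0.064

P(θ) = 1 / (1 + exp(−a(θ − b)))
P_1 = 1/(1+e^{1.6800}) = 0.1571
P_2 = 1/(1+e^{2.4960}) = 0.0761
L = (1−P_1) × P_2 = 0.8429 × 0.0761 = 0.06418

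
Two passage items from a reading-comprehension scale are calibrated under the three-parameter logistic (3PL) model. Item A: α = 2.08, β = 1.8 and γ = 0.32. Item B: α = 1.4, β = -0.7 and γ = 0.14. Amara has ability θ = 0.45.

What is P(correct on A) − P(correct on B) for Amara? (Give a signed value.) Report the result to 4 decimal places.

P(θ) = γ + (1 − γ) · 1 / (1 + exp(−α(θ − β)))
P_A = 0.3587
P_B = 0.8567
P_A − P_B = -0.4980

-0.4980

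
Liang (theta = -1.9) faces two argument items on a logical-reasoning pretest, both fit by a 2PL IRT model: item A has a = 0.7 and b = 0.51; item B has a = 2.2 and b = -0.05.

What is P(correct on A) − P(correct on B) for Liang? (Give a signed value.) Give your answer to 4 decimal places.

P(theta) = 1 / (1 + exp(−a(theta − b)))
P_A = 0.1562
P_B = 0.0168
P_A − P_B = 0.1394

0.1394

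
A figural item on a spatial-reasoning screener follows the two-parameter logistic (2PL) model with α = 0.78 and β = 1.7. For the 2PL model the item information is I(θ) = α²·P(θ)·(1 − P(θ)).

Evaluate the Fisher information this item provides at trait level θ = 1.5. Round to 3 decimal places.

0.151

P = 1/(1+e^{0.1560}) = 0.4611
P(1−P) = 0.4611 × 0.5389 = 0.2485
I = α² × P(1−P) = 0.78² × 0.2485 = 0.15118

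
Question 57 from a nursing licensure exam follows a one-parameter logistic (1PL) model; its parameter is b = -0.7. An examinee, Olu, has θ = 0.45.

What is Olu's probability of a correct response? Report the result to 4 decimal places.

P(θ) = 1 / (1 + exp(−(θ − b)))
Exponent: (0.45 − (-0.7)) = 1.1500
1/(1 + e^{-1.1500}) = 0.7595
P = 0.7595

0.7595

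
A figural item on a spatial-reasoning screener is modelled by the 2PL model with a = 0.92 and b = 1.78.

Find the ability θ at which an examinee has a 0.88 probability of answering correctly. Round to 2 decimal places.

P(θ) = 1 / (1 + exp(−a(θ − b)))
logit = ln(0.8800/0.1200) = 1.9924
θ = b + logit/(a) = 1.78 + 1.9924/0.9200 = 3.9457

3.95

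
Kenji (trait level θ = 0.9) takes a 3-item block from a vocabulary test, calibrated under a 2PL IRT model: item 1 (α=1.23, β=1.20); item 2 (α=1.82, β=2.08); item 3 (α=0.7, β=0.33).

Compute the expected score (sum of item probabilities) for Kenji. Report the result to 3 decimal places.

1.112

P(θ) = 1 / (1 + exp(−α(θ − β)))
P_1 = 1/(1+e^{0.3690}) = 0.4088
P_2 = 1/(1+e^{2.1476}) = 0.1046
P_3 = 1/(1+e^{-0.3990}) = 0.5984
E[score] = 0.4088 + 0.1046 + 0.5984 = 1.1118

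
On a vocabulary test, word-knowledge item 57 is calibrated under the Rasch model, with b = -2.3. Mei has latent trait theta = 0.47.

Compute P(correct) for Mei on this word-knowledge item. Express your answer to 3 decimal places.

P(theta) = 1 / (1 + exp(−(theta − b)))
Exponent: (0.47 − (-2.3)) = 2.7700
1/(1 + e^{-2.7700}) = 0.9410
P = 0.9410

0.941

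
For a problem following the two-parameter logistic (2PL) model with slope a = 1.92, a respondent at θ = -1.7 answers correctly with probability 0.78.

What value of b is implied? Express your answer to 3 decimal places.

-2.359

P(θ) = 1 / (1 + exp(−a(θ − b)))
logit(0.78) = ln(0.78/0.22) = 1.2657
b = θ − logit/(a) = -1.7 − 1.2657/1.9200 = -2.3592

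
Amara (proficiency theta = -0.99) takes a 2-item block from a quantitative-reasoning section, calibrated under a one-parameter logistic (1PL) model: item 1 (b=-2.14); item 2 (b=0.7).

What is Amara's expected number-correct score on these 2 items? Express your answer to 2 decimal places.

0.92

P(theta) = 1 / (1 + exp(−(theta − b)))
P_1 = 1/(1+e^{-1.1500}) = 0.7595
P_2 = 1/(1+e^{1.6900}) = 0.1558
E[score] = 0.7595 + 0.1558 = 0.9153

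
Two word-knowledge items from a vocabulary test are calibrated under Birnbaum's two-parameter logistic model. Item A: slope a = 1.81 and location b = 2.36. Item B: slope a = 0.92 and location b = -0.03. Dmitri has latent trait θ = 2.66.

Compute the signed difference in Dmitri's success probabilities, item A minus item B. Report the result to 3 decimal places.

-0.290

P(θ) = 1 / (1 + exp(−a(θ − b)))
P_A = 0.6325
P_B = 0.9224
P_A − P_B = -0.2898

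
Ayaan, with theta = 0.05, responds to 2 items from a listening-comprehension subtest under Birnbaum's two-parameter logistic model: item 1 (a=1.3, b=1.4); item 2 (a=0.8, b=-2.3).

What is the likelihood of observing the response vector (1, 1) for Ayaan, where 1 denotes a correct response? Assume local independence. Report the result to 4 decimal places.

P(theta) = 1 / (1 + exp(−a(theta − b)))
P_1 = 1/(1+e^{1.7550}) = 0.1474
P_2 = 1/(1+e^{-1.8800}) = 0.8676
L = P_1 × P_2 = 0.1474 × 0.8676 = 0.12790

0.1279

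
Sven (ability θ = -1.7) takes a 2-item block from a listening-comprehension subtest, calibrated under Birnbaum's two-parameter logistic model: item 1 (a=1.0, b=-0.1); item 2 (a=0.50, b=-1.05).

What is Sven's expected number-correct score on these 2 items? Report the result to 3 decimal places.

P(θ) = 1 / (1 + exp(−a(θ − b)))
P_1 = 1/(1+e^{1.6000}) = 0.1680
P_2 = 1/(1+e^{0.3250}) = 0.4195
E[score] = 0.1680 + 0.4195 = 0.5874

0.587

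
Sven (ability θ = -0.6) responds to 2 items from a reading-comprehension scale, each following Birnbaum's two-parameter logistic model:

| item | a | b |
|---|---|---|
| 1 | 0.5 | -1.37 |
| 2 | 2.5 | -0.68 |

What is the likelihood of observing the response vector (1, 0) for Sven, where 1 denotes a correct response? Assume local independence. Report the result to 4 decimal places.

0.2679

P(θ) = 1 / (1 + exp(−a(θ − b)))
P_1 = 1/(1+e^{-0.3850}) = 0.5951
P_2 = 1/(1+e^{-0.2000}) = 0.5498
L = P_1 × (1−P_2) = 0.5951 × 0.4502 = 0.26788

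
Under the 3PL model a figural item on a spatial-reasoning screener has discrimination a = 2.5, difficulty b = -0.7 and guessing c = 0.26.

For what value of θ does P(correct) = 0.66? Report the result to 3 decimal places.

P(θ) = c + (1 − c) · 1 / (1 + exp(−a(θ − b)))
Remove guessing floor: (0.66 − 0.26)/(1 − 0.26) = 0.5405
logit = ln(0.5405/0.4595) = 0.1625
θ = b + logit/(a) = -0.7 + 0.1625/2.5000 = -0.6350

-0.635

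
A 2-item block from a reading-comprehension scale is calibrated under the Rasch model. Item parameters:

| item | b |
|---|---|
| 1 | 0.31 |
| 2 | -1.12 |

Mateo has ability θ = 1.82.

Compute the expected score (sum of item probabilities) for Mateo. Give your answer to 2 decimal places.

P(θ) = 1 / (1 + exp(−(θ − b)))
P_1 = 1/(1+e^{-1.5100}) = 0.8191
P_2 = 1/(1+e^{-2.9400}) = 0.9498
E[score] = 0.8191 + 0.9498 = 1.7688

1.77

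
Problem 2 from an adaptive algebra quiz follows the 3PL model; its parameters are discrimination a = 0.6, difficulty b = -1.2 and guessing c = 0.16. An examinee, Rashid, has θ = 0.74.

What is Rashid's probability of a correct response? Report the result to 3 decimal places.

P(θ) = c + (1 − c) · 1 / (1 + exp(−a(θ − b)))
Exponent: 0.6 × (0.74 − (-1.2)) = 1.1640
1/(1 + e^{-1.1640}) = 0.7621
P = 0.16 + 0.84 × 0.7621 = 0.8001

0.800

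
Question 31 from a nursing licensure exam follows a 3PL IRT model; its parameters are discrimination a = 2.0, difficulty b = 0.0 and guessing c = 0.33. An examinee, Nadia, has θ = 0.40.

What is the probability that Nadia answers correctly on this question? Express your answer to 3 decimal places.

0.792

P(θ) = c + (1 − c) · 1 / (1 + exp(−a(θ − b)))
Exponent: 2.0 × (0.40 − 0.0) = 0.8000
1/(1 + e^{-0.8000}) = 0.6900
P = 0.33 + 0.67 × 0.6900 = 0.7923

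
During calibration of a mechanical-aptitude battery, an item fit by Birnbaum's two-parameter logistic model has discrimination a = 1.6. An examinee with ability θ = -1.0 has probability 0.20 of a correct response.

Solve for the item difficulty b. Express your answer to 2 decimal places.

-0.13

P(θ) = 1 / (1 + exp(−a(θ − b)))
logit(0.20) = ln(0.20/0.80) = -1.3863
b = θ − logit/(a) = -1.0 − (-1.3863)/1.6000 = -0.1336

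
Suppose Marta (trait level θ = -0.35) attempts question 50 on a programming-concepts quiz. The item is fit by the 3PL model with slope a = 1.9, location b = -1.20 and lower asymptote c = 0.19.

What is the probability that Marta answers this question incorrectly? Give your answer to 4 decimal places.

0.1344

P(θ) = c + (1 − c) · 1 / (1 + exp(−a(θ − b)))
Exponent: 1.9 × (-0.35 − (-1.20)) = 1.6150
1/(1 + e^{-1.6150}) = 0.8341
P = 0.19 + 0.81 × 0.8341 = 0.8656
P(incorrect) = 1 − 0.8656 = 0.1344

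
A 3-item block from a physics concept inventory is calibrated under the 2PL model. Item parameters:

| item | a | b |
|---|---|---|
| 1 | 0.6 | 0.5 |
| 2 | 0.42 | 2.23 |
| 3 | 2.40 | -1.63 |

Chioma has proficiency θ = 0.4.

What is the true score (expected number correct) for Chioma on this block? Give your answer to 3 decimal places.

P(θ) = 1 / (1 + exp(−a(θ − b)))
P_1 = 1/(1+e^{0.0600}) = 0.4850
P_2 = 1/(1+e^{0.7686}) = 0.3168
P_3 = 1/(1+e^{-4.8720}) = 0.9924
E[score] = 0.4850 + 0.3168 + 0.9924 = 1.7942

1.794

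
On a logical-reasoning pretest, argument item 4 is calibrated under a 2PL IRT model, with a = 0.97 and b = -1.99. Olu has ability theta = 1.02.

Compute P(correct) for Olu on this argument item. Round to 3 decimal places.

P(theta) = 1 / (1 + exp(−a(theta − b)))
Exponent: 0.97 × (1.02 − (-1.99)) = 2.9197
1/(1 + e^{-2.9197}) = 0.9488

0.949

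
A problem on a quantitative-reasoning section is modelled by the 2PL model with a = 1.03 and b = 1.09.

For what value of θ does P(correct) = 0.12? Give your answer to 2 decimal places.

-0.84

P(θ) = 1 / (1 + exp(−a(θ − b)))
logit = ln(0.1200/0.8800) = -1.9924
θ = b + logit/(a) = 1.09 + (-1.9924)/1.0300 = -0.8444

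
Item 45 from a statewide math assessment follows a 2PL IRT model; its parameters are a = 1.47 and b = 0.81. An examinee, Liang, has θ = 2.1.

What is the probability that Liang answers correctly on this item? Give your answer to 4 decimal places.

0.8695

P(θ) = 1 / (1 + exp(−a(θ − b)))
Exponent: 1.47 × (2.1 − 0.81) = 1.8963
1/(1 + e^{-1.8963}) = 0.8695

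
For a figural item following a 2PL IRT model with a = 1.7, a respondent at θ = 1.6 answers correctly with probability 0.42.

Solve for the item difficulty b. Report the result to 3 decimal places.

P(θ) = 1 / (1 + exp(−a(θ − b)))
logit(0.42) = ln(0.42/0.58) = -0.3228
b = θ − logit/(a) = 1.6 − (-0.3228)/1.7000 = 1.7899

1.790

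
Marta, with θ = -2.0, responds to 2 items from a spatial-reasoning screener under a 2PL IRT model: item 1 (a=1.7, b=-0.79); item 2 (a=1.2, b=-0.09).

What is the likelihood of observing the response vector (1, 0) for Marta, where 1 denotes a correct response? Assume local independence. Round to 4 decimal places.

P(θ) = 1 / (1 + exp(−a(θ − b)))
P_1 = 1/(1+e^{2.0570}) = 0.1133
P_2 = 1/(1+e^{2.2920}) = 0.0918
L = P_1 × (1−P_2) = 0.1133 × 0.9082 = 0.10294

0.1029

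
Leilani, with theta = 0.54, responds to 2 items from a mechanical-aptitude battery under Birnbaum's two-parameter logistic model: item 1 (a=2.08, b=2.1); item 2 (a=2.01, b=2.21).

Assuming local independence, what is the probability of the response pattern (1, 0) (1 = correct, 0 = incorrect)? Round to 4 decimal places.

0.0363

P(theta) = 1 / (1 + exp(−a(theta − b)))
P_1 = 1/(1+e^{3.2448}) = 0.0375
P_2 = 1/(1+e^{3.3567}) = 0.0337
L = P_1 × (1−P_2) = 0.0375 × 0.9663 = 0.03625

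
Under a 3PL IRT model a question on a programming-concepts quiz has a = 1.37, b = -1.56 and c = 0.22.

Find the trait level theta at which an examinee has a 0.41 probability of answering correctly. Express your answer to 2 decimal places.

-2.39

P(theta) = c + (1 − c) · 1 / (1 + exp(−a(theta − b)))
Remove guessing floor: (0.41 − 0.22)/(1 − 0.22) = 0.2436
logit = ln(0.2436/0.7564) = -1.1331
theta = b + logit/(a) = -1.56 + (-1.1331)/1.3700 = -2.3871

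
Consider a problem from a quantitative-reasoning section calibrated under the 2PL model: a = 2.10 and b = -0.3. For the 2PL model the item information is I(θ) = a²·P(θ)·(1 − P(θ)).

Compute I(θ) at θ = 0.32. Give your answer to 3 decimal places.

P = 1/(1+e^{-1.3020}) = 0.7862
P(1−P) = 0.7862 × 0.2138 = 0.1681
I = a² × P(1−P) = 2.10² × 0.1681 = 0.74135

0.741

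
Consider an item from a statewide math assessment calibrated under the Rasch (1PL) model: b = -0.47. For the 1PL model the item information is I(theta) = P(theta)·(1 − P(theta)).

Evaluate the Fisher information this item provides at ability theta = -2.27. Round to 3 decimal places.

P = 1/(1+e^{1.8000}) = 0.1419
P(1−P) = 0.1419 × 0.8581 = 0.1217
I = P(1−P) = 0.12173

0.122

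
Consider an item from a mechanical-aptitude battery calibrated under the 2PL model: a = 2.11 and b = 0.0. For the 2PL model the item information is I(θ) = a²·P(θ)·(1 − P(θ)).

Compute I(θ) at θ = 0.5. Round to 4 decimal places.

P = 1/(1+e^{-1.0550}) = 0.7417
P(1−P) = 0.7417 × 0.2583 = 0.1916
I = a² × P(1−P) = 2.11² × 0.1916 = 0.85287

0.8529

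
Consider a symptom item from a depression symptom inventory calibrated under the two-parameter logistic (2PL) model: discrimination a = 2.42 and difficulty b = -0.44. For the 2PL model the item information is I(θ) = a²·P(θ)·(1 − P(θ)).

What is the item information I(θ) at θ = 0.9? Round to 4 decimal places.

0.2118

P = 1/(1+e^{-3.2428}) = 0.9624
P(1−P) = 0.9624 × 0.0376 = 0.0362
I = a² × P(1−P) = 2.42² × 0.0362 = 0.21185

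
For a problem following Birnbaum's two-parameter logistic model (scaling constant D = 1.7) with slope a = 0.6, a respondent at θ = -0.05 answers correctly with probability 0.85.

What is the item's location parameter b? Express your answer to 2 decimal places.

P(θ) = 1 / (1 + exp(−D·a(θ − b)))
logit(0.85) = ln(0.85/0.15) = 1.7346
b = θ − logit/(1.7·a) = -0.05 − 1.7346/1.0200 = -1.7506

-1.75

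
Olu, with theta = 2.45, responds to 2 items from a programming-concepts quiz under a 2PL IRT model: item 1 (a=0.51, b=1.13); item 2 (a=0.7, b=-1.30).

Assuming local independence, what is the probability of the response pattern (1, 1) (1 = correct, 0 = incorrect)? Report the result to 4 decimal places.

0.6175

P(theta) = 1 / (1 + exp(−a(theta − b)))
P_1 = 1/(1+e^{-0.6732}) = 0.6622
P_2 = 1/(1+e^{-2.6250}) = 0.9325
L = P_1 × P_2 = 0.6622 × 0.9325 = 0.61749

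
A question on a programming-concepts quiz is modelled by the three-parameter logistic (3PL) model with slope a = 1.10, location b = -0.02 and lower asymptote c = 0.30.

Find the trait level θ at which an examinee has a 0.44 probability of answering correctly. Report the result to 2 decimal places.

P(θ) = c + (1 − c) · 1 / (1 + exp(−a(θ − b)))
Remove guessing floor: (0.44 − 0.30)/(1 − 0.30) = 0.2000
logit = ln(0.2000/0.8000) = -1.3863
θ = b + logit/(a) = -0.02 + (-1.3863)/1.1000 = -1.2803

-1.28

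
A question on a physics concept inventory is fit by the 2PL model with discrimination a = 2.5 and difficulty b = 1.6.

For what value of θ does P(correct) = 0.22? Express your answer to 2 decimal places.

1.09

P(θ) = 1 / (1 + exp(−a(θ − b)))
logit = ln(0.2200/0.7800) = -1.2657
θ = b + logit/(a) = 1.6 + (-1.2657)/2.5000 = 1.0937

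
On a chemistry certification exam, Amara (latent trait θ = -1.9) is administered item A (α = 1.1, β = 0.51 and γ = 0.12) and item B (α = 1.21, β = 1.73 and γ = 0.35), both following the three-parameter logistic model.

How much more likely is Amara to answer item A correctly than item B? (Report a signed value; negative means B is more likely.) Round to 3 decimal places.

-0.180

P(θ) = γ + (1 − γ) · 1 / (1 + exp(−α(θ − β)))
P_A = 0.1780
P_B = 0.3579
P_A − P_B = -0.1799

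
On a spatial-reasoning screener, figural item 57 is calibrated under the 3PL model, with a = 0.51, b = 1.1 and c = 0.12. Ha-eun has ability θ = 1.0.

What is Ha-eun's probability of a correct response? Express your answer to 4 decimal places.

0.5488

P(θ) = c + (1 − c) · 1 / (1 + exp(−a(θ − b)))
Exponent: 0.51 × (1.0 − 1.1) = -0.0510
1/(1 + e^{0.0510}) = 0.4873
P = 0.12 + 0.88 × 0.4873 = 0.5488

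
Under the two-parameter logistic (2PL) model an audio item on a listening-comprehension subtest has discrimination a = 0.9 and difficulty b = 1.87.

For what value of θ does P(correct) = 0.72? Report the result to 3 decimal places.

2.919

P(θ) = 1 / (1 + exp(−a(θ − b)))
logit = ln(0.7200/0.2800) = 0.9445
θ = b + logit/(a) = 1.87 + 0.9445/0.9000 = 2.9194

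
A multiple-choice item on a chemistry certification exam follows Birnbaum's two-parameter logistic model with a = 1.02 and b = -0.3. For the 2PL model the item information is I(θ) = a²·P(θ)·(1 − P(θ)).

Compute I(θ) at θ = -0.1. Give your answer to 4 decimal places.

P = 1/(1+e^{-0.2040}) = 0.5508
P(1−P) = 0.5508 × 0.4492 = 0.2474
I = a² × P(1−P) = 1.02² × 0.2474 = 0.25741

0.2574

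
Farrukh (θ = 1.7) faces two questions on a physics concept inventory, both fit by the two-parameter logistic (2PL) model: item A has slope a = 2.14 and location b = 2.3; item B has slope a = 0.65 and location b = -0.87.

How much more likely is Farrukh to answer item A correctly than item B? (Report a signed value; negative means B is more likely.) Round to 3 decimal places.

-0.625

P(θ) = 1 / (1 + exp(−a(θ − b)))
P_A = 0.2169
P_B = 0.8416
P_A − P_B = -0.6248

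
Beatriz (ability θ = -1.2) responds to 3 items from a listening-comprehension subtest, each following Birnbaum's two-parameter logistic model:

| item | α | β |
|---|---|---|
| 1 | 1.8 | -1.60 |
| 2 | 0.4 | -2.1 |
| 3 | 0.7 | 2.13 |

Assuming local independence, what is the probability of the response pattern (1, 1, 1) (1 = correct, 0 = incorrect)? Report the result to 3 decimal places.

0.035

P(θ) = 1 / (1 + exp(−α(θ − β)))
P_1 = 1/(1+e^{-0.7200}) = 0.6726
P_2 = 1/(1+e^{-0.3600}) = 0.5890
P_3 = 1/(1+e^{2.3310}) = 0.0886
L = P_1 × P_2 × P_3 = 0.6726 × 0.5890 × 0.0886 = 0.03510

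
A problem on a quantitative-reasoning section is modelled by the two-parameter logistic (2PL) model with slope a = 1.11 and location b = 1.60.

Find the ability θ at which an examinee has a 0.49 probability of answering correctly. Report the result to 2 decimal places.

1.56

P(θ) = 1 / (1 + exp(−a(θ − b)))
logit = ln(0.4900/0.5100) = -0.0400
θ = b + logit/(a) = 1.60 + (-0.0400)/1.1100 = 1.5640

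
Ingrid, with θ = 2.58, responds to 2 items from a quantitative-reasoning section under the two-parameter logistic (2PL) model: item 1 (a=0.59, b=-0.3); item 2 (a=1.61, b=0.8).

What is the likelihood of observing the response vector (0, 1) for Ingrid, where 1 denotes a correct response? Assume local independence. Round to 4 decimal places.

0.1462

P(θ) = 1 / (1 + exp(−a(θ − b)))
P_1 = 1/(1+e^{-1.6992}) = 0.8454
P_2 = 1/(1+e^{-2.8658}) = 0.9461
L = (1−P_1) × P_2 = 0.1546 × 0.9461 = 0.14624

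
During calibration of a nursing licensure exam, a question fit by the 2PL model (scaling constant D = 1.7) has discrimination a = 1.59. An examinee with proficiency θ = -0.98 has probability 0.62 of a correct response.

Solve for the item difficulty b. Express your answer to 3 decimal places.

-1.161

P(θ) = 1 / (1 + exp(−D·a(θ − b)))
logit(0.62) = ln(0.62/0.38) = 0.4895
b = θ − logit/(1.7·a) = -0.98 − 0.4895/2.7030 = -1.1611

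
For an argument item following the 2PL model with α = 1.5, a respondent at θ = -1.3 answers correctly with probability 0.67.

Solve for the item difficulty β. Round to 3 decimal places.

P(θ) = 1 / (1 + exp(−α(θ − β)))
logit(0.67) = ln(0.67/0.33) = 0.7082
β = θ − logit/(α) = -1.3 − 0.7082/1.5000 = -1.7721

-1.772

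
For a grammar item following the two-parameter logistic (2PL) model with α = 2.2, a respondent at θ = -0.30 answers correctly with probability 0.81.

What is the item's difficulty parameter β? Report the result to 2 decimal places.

-0.96

P(θ) = 1 / (1 + exp(−α(θ − β)))
logit(0.81) = ln(0.81/0.19) = 1.4500
β = θ − logit/(α) = -0.30 − 1.4500/2.2000 = -0.9591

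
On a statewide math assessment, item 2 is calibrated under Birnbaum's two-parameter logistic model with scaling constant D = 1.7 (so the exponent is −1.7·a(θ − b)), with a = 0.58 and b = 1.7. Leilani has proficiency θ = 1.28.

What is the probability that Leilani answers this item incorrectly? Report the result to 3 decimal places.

P(θ) = 1 / (1 + exp(−D·a(θ − b)))
Exponent: 1.7 × 0.58 × (1.28 − 1.7) = -0.4141
1/(1 + e^{0.4141}) = 0.3979
P = 0.3979
P(incorrect) = 1 − 0.3979 = 0.6021

0.602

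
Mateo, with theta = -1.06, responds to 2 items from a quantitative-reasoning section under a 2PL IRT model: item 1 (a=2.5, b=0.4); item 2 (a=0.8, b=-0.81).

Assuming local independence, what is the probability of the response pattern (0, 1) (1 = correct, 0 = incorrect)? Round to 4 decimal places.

P(theta) = 1 / (1 + exp(−a(theta − b)))
P_1 = 1/(1+e^{3.6500}) = 0.0253
P_2 = 1/(1+e^{0.2000}) = 0.4502
L = (1−P_1) × P_2 = 0.9747 × 0.4502 = 0.43876

0.4388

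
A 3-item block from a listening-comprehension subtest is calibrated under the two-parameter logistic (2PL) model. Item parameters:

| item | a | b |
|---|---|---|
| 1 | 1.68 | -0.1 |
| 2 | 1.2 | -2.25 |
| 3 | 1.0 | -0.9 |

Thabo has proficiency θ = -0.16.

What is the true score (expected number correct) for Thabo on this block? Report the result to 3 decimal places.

P(θ) = 1 / (1 + exp(−a(θ − b)))
P_1 = 1/(1+e^{0.1008}) = 0.4748
P_2 = 1/(1+e^{-2.5080}) = 0.9247
P_3 = 1/(1+e^{-0.7400}) = 0.6770
E[score] = 0.4748 + 0.9247 + 0.6770 = 2.0765

2.077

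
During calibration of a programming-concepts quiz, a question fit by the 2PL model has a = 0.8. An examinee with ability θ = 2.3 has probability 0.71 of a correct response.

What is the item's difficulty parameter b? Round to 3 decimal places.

P(θ) = 1 / (1 + exp(−a(θ − b)))
logit(0.71) = ln(0.71/0.29) = 0.8954
b = θ − logit/(a) = 2.3 − 0.8954/0.8000 = 1.1808

1.181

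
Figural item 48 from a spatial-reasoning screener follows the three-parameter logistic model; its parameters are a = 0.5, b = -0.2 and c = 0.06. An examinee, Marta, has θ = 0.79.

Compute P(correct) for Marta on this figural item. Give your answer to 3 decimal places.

0.644

P(θ) = c + (1 − c) · 1 / (1 + exp(−a(θ − b)))
Exponent: 0.5 × (0.79 − (-0.2)) = 0.4950
1/(1 + e^{-0.4950}) = 0.6213
P = 0.06 + 0.94 × 0.6213 = 0.6440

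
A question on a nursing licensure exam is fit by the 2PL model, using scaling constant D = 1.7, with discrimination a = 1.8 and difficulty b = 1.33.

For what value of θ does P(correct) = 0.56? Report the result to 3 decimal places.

1.409

P(θ) = 1 / (1 + exp(−D·a(θ − b)))
logit = ln(0.5600/0.4400) = 0.2412
θ = b + logit/(1.7·a) = 1.33 + 0.2412/3.0600 = 1.4088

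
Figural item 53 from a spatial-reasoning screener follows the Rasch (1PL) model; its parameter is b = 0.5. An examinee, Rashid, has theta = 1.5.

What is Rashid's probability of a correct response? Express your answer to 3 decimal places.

0.731

P(theta) = 1 / (1 + exp(−(theta − b)))
Exponent: (1.5 − 0.5) = 1.0000
1/(1 + e^{-1.0000}) = 0.7311
P = 0.7311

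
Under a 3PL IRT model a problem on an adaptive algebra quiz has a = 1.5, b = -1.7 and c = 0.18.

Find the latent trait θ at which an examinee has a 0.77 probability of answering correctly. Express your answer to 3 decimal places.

-1.072

P(θ) = c + (1 − c) · 1 / (1 + exp(−a(θ − b)))
Remove guessing floor: (0.77 − 0.18)/(1 − 0.18) = 0.7195
logit = ln(0.7195/0.2805) = 0.9420
θ = b + logit/(a) = -1.7 + 0.9420/1.5000 = -1.0720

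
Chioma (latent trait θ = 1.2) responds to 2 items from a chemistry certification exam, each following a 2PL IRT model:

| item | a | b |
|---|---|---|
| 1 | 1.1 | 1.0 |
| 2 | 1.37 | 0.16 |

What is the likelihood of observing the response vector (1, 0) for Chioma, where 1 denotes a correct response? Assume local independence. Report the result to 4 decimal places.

0.1076

P(θ) = 1 / (1 + exp(−a(θ − b)))
P_1 = 1/(1+e^{-0.2200}) = 0.5548
P_2 = 1/(1+e^{-1.4248}) = 0.8061
L = P_1 × (1−P_2) = 0.5548 × 0.1939 = 0.10758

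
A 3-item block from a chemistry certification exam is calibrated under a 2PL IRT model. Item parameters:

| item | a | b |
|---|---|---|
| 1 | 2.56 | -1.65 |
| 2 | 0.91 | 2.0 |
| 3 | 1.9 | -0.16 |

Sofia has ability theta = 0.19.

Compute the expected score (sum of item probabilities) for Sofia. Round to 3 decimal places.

1.813

P(theta) = 1 / (1 + exp(−a(theta − b)))
P_1 = 1/(1+e^{-4.7104}) = 0.9911
P_2 = 1/(1+e^{1.6471}) = 0.1615
P_3 = 1/(1+e^{-0.6650}) = 0.6604
E[score] = 0.9911 + 0.1615 + 0.6604 = 1.8130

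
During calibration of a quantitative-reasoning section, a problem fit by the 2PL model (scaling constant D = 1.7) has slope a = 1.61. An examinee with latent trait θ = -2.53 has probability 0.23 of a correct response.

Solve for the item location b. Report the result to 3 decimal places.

-2.089

P(θ) = 1 / (1 + exp(−D·a(θ − b)))
logit(0.23) = ln(0.23/0.77) = -1.2083
b = θ − logit/(1.7·a) = -2.53 − (-1.2083)/2.7370 = -2.0885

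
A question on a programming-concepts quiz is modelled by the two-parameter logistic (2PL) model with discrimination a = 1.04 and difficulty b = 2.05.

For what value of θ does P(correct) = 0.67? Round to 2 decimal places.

P(θ) = 1 / (1 + exp(−a(θ − b)))
logit = ln(0.6700/0.3300) = 0.7082
θ = b + logit/(a) = 2.05 + 0.7082/1.0400 = 2.7309

2.73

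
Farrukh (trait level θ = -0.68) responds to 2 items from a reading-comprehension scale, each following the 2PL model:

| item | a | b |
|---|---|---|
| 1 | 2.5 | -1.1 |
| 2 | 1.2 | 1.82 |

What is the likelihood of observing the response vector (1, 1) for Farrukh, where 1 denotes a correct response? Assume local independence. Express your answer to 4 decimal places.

0.0351

P(θ) = 1 / (1 + exp(−a(θ − b)))
P_1 = 1/(1+e^{-1.0500}) = 0.7408
P_2 = 1/(1+e^{3.0000}) = 0.0474
L = P_1 × P_2 = 0.7408 × 0.0474 = 0.03513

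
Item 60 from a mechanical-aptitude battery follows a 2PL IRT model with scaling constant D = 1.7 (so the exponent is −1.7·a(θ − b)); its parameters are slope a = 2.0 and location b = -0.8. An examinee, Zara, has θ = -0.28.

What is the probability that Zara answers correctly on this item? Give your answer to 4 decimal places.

0.8542

P(θ) = 1 / (1 + exp(−D·a(θ − b)))
Exponent: 1.7 × 2.0 × (-0.28 − (-0.8)) = 1.7680
1/(1 + e^{-1.7680}) = 0.8542
P = 0.8542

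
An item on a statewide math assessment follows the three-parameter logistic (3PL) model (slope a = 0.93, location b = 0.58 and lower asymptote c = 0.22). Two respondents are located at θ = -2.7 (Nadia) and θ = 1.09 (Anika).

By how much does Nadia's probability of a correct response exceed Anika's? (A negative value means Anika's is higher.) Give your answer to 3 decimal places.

-0.446

P(θ) = c + (1 − c) · 1 / (1 + exp(−a(θ − b)))
P(Nadia) = 0.2553  [exponent -3.0504]
P(Anika) = 0.7008  [exponent 0.4743]
Difference = 0.2553 − 0.7008 = -0.4455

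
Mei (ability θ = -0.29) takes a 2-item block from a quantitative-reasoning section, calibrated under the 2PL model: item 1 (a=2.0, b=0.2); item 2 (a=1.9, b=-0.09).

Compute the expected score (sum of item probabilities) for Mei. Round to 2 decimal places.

0.68

P(θ) = 1 / (1 + exp(−a(θ − b)))
P_1 = 1/(1+e^{0.9800}) = 0.2729
P_2 = 1/(1+e^{0.3800}) = 0.4061
E[score] = 0.2729 + 0.4061 = 0.6790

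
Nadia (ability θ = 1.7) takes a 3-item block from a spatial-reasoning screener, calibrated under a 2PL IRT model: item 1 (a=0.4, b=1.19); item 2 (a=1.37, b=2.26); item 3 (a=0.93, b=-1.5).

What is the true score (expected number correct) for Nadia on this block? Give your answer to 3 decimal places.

1.819

P(θ) = 1 / (1 + exp(−a(θ − b)))
P_1 = 1/(1+e^{-0.2040}) = 0.5508
P_2 = 1/(1+e^{0.7672}) = 0.3171
P_3 = 1/(1+e^{-2.9760}) = 0.9515
E[score] = 0.5508 + 0.3171 + 0.9515 = 1.8194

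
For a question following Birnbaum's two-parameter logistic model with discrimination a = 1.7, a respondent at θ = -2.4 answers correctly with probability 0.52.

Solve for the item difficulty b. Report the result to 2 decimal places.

-2.45

P(θ) = 1 / (1 + exp(−a(θ − b)))
logit(0.52) = ln(0.52/0.48) = 0.0800
b = θ − logit/(a) = -2.4 − 0.0800/1.7000 = -2.4471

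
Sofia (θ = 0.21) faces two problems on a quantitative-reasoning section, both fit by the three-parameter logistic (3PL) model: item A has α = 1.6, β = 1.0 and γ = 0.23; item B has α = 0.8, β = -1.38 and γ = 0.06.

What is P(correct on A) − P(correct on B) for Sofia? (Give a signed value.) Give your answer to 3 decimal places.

P(θ) = γ + (1 − γ) · 1 / (1 + exp(−α(θ − β)))
P_A = 0.3996
P_B = 0.7942
P_A − P_B = -0.3946

-0.395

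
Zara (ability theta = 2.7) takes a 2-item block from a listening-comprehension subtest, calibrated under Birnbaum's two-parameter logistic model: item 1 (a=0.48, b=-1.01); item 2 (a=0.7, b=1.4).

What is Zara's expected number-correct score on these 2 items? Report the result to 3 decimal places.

P(theta) = 1 / (1 + exp(−a(theta − b)))
P_1 = 1/(1+e^{-1.7808}) = 0.8558
P_2 = 1/(1+e^{-0.9100}) = 0.7130
E[score] = 0.8558 + 0.7130 = 1.5688

1.569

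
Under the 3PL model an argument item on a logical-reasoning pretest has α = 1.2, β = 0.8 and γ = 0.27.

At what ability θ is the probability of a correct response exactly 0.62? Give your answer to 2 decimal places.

0.73

P(θ) = γ + (1 − γ) · 1 / (1 + exp(−α(θ − β)))
Remove guessing floor: (0.62 − 0.27)/(1 − 0.27) = 0.4795
logit = ln(0.4795/0.5205) = -0.0822
θ = β + logit/(α) = 0.8 + (-0.0822)/1.2000 = 0.7315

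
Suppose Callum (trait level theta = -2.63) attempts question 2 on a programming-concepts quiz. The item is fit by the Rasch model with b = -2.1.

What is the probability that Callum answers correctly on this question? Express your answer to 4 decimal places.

0.3705

P(theta) = 1 / (1 + exp(−(theta − b)))
Exponent: (-2.63 − (-2.1)) = -0.5300
1/(1 + e^{0.5300}) = 0.3705
P = 0.3705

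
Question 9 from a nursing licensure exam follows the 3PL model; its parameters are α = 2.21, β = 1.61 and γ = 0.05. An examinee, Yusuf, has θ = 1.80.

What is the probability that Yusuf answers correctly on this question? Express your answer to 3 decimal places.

P(θ) = γ + (1 − γ) · 1 / (1 + exp(−α(θ − β)))
Exponent: 2.21 × (1.80 − 1.61) = 0.4199
1/(1 + e^{-0.4199}) = 0.6035
P = 0.05 + 0.95 × 0.6035 = 0.6233

0.623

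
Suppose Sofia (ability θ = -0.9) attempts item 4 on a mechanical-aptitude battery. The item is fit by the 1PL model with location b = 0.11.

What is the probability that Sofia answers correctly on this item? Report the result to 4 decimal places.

P(θ) = 1 / (1 + exp(−(θ − b)))
Exponent: (-0.9 − 0.11) = -1.0100
1/(1 + e^{1.0100}) = 0.2670
P = 0.2670

0.2670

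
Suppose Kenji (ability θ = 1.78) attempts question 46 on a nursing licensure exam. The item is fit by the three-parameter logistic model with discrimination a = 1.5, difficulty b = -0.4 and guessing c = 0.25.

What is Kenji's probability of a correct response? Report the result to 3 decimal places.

0.973

P(θ) = c + (1 − c) · 1 / (1 + exp(−a(θ − b)))
Exponent: 1.5 × (1.78 − (-0.4)) = 3.2700
1/(1 + e^{-3.2700}) = 0.9634
P = 0.25 + 0.75 × 0.9634 = 0.9725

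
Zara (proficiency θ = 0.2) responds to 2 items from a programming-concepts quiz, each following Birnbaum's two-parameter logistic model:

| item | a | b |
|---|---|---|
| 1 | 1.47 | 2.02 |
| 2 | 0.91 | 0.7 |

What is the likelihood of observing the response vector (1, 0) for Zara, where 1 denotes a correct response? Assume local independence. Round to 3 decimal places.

P(θ) = 1 / (1 + exp(−a(θ − b)))
P_1 = 1/(1+e^{2.6754}) = 0.0644
P_2 = 1/(1+e^{0.4550}) = 0.3882
L = P_1 × (1−P_2) = 0.0644 × 0.6118 = 0.03943

0.039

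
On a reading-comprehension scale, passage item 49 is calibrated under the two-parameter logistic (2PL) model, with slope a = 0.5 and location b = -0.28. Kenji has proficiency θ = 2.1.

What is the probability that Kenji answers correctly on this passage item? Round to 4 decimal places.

P(θ) = 1 / (1 + exp(−a(θ − b)))
Exponent: 0.5 × (2.1 − (-0.28)) = 1.1900
1/(1 + e^{-1.1900}) = 0.7667

0.7667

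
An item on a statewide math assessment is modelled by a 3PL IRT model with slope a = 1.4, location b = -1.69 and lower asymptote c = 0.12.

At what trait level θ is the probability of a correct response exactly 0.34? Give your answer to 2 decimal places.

P(θ) = c + (1 − c) · 1 / (1 + exp(−a(θ − b)))
Remove guessing floor: (0.34 − 0.12)/(1 − 0.12) = 0.2500
logit = ln(0.2500/0.7500) = -1.0986
θ = b + logit/(a) = -1.69 + (-1.0986)/1.4000 = -2.4747

-2.47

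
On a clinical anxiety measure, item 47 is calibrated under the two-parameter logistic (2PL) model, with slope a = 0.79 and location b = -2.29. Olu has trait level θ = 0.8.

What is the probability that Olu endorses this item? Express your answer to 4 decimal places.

0.9199

P(θ) = 1 / (1 + exp(−a(θ − b)))
Exponent: 0.79 × (0.8 − (-2.29)) = 2.4411
1/(1 + e^{-2.4411}) = 0.9199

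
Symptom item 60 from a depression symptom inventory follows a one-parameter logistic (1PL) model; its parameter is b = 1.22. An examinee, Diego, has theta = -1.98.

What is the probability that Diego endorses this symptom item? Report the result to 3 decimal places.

0.039

P(theta) = 1 / (1 + exp(−(theta − b)))
Exponent: (-1.98 − 1.22) = -3.2000
1/(1 + e^{3.2000}) = 0.0392
P = 0.0392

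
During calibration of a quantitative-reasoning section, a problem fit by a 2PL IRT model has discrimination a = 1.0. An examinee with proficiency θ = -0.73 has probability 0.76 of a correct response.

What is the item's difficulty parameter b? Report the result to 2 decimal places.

-1.88

P(θ) = 1 / (1 + exp(−a(θ − b)))
logit(0.76) = ln(0.76/0.24) = 1.1527
b = θ − logit/(a) = -0.73 − 1.1527/1.0000 = -1.8827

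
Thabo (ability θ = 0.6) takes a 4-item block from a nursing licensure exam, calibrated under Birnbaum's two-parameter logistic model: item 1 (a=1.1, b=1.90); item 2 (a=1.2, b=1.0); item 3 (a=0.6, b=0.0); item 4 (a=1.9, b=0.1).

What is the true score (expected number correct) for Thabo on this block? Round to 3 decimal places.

1.886

P(θ) = 1 / (1 + exp(−a(θ − b)))
P_1 = 1/(1+e^{1.4300}) = 0.1931
P_2 = 1/(1+e^{0.4800}) = 0.3823
P_3 = 1/(1+e^{-0.3600}) = 0.5890
P_4 = 1/(1+e^{-0.9500}) = 0.7211
E[score] = 0.1931 + 0.3823 + 0.5890 + 0.7211 = 1.8855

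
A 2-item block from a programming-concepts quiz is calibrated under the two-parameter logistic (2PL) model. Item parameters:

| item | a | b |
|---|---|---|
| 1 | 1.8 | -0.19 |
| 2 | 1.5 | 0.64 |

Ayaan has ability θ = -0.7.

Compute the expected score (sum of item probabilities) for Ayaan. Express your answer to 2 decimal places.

P(θ) = 1 / (1 + exp(−a(θ − b)))
P_1 = 1/(1+e^{0.9180}) = 0.2854
P_2 = 1/(1+e^{2.0100}) = 0.1182
E[score] = 0.2854 + 0.1182 = 0.4035

0.40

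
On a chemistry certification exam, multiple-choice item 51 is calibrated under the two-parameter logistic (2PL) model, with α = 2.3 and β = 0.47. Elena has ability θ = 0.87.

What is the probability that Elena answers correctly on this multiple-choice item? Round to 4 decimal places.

P(θ) = 1 / (1 + exp(−α(θ − β)))
Exponent: 2.3 × (0.87 − 0.47) = 0.9200
1/(1 + e^{-0.9200}) = 0.7150

0.7150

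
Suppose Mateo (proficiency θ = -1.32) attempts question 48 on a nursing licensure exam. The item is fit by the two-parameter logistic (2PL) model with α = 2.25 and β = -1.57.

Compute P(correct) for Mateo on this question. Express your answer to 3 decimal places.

0.637

P(θ) = 1 / (1 + exp(−α(θ − β)))
Exponent: 2.25 × (-1.32 − (-1.57)) = 0.5625
1/(1 + e^{-0.5625}) = 0.6370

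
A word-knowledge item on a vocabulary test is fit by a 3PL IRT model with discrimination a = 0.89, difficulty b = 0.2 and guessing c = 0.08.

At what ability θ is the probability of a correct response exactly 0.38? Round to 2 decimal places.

-0.62

P(θ) = c + (1 − c) · 1 / (1 + exp(−a(θ − b)))
Remove guessing floor: (0.38 − 0.08)/(1 − 0.08) = 0.3261
logit = ln(0.3261/0.6739) = -0.7259
θ = b + logit/(a) = 0.2 + (-0.7259)/0.8900 = -0.6157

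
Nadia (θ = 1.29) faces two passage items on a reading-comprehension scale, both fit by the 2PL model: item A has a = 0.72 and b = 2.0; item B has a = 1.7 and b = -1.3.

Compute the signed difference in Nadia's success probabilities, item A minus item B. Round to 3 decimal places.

-0.613

P(θ) = 1 / (1 + exp(−a(θ − b)))
P_A = 0.3749
P_B = 0.9879
P_A − P_B = -0.6130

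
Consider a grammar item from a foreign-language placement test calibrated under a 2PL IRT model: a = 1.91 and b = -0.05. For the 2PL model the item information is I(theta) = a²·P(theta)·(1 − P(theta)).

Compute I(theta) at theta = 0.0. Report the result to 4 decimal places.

0.9099

P = 1/(1+e^{-0.0955}) = 0.5239
P(1−P) = 0.5239 × 0.4761 = 0.2494
I = a² × P(1−P) = 1.91² × 0.2494 = 0.90995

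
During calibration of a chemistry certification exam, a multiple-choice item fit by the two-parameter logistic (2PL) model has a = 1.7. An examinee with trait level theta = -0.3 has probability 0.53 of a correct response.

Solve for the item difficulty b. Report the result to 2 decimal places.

-0.37

P(theta) = 1 / (1 + exp(−a(theta − b)))
logit(0.53) = ln(0.53/0.47) = 0.1201
b = theta − logit/(a) = -0.3 − 0.1201/1.7000 = -0.3707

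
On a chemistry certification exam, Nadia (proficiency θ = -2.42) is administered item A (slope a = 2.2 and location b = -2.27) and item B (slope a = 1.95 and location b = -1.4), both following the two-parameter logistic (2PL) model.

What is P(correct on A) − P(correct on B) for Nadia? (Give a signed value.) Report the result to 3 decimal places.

P(θ) = 1 / (1 + exp(−a(θ − b)))
P_A = 0.4182
P_B = 0.1204
P_A − P_B = 0.2979

0.298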